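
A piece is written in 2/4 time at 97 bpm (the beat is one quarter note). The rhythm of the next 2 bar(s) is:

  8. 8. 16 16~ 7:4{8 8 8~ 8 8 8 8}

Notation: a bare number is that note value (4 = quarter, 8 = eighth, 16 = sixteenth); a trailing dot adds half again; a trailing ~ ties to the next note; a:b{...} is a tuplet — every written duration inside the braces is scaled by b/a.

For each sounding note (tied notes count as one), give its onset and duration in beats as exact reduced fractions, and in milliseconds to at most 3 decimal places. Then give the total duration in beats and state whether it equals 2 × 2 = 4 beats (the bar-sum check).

1) 0.0ms=0b +463.918ms=3/4b
2) 463.918ms=3/4b +463.918ms=3/4b
3) 927.835ms=3/2b +154.639ms=1/4b
4) 1082.474ms=7/4b +331.37ms=15/28b
5) 1413.844ms=16/7b +176.73ms=2/7b
6) 1590.574ms=18/7b +353.461ms=4/7b
7) 1944.035ms=22/7b +176.73ms=2/7b
8) 2120.766ms=24/7b +176.73ms=2/7b
9) 2297.496ms=26/7b +176.73ms=2/7b
Σ=4b of 4 (97bpm 2/4) — PASS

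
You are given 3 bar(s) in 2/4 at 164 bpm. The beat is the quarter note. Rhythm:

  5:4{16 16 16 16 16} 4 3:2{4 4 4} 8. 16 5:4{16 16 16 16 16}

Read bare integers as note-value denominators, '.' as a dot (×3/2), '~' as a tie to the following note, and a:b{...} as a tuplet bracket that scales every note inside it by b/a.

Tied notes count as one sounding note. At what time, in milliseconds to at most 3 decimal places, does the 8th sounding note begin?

note 8 onset = 8/3b = 975.61ms

1. 0.0ms @ 0 + 73.171ms (1/5)
2. 73.171ms @ 1/5 + 73.171ms (1/5)
3. 146.341ms @ 2/5 + 73.171ms (1/5)
4. 219.512ms @ 3/5 + 73.171ms (1/5)
5. 292.683ms @ 4/5 + 73.171ms (1/5)
6. 365.854ms @ 1 + 365.854ms (1)
7. 731.707ms @ 2 + 243.902ms (2/3)
8. 975.61ms @ 8/3 + 243.902ms (2/3)
9. 1219.512ms @ 10/3 + 243.902ms (2/3)
10. 1463.415ms @ 4 + 274.39ms (3/4)
11. 1737.805ms @ 19/4 + 91.463ms (1/4)
12. 1829.268ms @ 5 + 73.171ms (1/5)
13. 1902.439ms @ 26/5 + 73.171ms (1/5)
14. 1975.61ms @ 27/5 + 73.171ms (1/5)
15. 2048.78ms @ 28/5 + 73.171ms (1/5)
16. 2121.951ms @ 29/5 + 73.171ms (1/5)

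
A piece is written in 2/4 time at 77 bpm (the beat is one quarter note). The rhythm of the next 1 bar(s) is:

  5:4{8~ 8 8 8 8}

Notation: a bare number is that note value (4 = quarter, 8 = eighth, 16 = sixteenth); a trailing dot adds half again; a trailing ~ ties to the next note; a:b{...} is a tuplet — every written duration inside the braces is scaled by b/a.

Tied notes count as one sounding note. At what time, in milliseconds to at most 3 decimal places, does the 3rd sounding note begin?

1. 0.0ms @ 0 + 623.377ms (4/5)
2. 623.377ms @ 4/5 + 311.688ms (2/5)
3. 935.065ms @ 6/5 + 311.688ms (2/5)
4. 1246.753ms @ 8/5 + 311.688ms (2/5)

note 3 onset = 6/5b = 935.065ms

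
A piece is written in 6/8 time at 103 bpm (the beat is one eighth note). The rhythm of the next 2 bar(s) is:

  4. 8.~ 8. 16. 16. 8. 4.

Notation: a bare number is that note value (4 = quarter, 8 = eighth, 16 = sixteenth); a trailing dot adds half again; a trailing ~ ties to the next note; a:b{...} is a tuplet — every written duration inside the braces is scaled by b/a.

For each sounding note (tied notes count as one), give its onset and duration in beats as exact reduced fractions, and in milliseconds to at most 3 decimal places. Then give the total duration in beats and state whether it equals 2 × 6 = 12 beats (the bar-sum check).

1) 0.0ms=0b +1747.573ms=3b
2) 1747.573ms=3b +1747.573ms=3b
3) 3495.146ms=6b +436.893ms=3/4b
4) 3932.039ms=27/4b +436.893ms=3/4b
5) 4368.932ms=15/2b +873.786ms=3/2b
6) 5242.718ms=9b +1747.573ms=3b
Σ=12b of 12 (103bpm 6/8) — PASS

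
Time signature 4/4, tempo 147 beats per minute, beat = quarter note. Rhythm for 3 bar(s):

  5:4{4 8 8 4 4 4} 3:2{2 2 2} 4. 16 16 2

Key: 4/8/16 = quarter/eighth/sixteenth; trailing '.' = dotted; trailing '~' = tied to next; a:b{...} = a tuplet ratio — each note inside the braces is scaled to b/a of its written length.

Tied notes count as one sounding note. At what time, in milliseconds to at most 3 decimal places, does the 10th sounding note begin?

1. 0.0ms @ 0 + 326.531ms (4/5)
2. 326.531ms @ 4/5 + 163.265ms (2/5)
3. 489.796ms @ 6/5 + 163.265ms (2/5)
4. 653.061ms @ 8/5 + 326.531ms (4/5)
5. 979.592ms @ 12/5 + 326.531ms (4/5)
6. 1306.122ms @ 16/5 + 326.531ms (4/5)
7. 1632.653ms @ 4 + 544.218ms (4/3)
8. 2176.871ms @ 16/3 + 544.218ms (4/3)
9. 2721.088ms @ 20/3 + 544.218ms (4/3)
10. 3265.306ms @ 8 + 612.245ms (3/2)
11. 3877.551ms @ 19/2 + 102.041ms (1/4)
12. 3979.592ms @ 39/4 + 102.041ms (1/4)
13. 4081.633ms @ 10 + 816.327ms (2)

note 10 onset = 8b = 3265.306ms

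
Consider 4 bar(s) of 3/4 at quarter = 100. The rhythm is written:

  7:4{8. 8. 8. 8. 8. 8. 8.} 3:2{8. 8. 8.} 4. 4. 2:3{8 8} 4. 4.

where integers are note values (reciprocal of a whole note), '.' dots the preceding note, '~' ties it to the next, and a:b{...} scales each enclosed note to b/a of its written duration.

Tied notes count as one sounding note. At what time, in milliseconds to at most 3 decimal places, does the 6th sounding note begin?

1. 0.0ms @ 0 + 257.143ms (3/7)
2. 257.143ms @ 3/7 + 257.143ms (3/7)
3. 514.286ms @ 6/7 + 257.143ms (3/7)
4. 771.429ms @ 9/7 + 257.143ms (3/7)
5. 1028.571ms @ 12/7 + 257.143ms (3/7)
6. 1285.714ms @ 15/7 + 257.143ms (3/7)
7. 1542.857ms @ 18/7 + 257.143ms (3/7)
8. 1800.0ms @ 3 + 300.0ms (1/2)
9. 2100.0ms @ 7/2 + 300.0ms (1/2)
10. 2400.0ms @ 4 + 300.0ms (1/2)
11. 2700.0ms @ 9/2 + 900.0ms (3/2)
12. 3600.0ms @ 6 + 900.0ms (3/2)
13. 4500.0ms @ 15/2 + 450.0ms (3/4)
14. 4950.0ms @ 33/4 + 450.0ms (3/4)
15. 5400.0ms @ 9 + 900.0ms (3/2)
16. 6300.0ms @ 21/2 + 900.0ms (3/2)

note 6 onset = 15/7b = 1285.714ms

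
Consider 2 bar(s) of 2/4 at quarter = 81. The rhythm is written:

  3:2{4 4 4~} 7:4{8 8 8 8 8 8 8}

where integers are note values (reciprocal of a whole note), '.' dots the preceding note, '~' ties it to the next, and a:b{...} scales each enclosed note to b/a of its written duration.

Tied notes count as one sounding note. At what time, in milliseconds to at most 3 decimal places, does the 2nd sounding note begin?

1. 0.0ms @ 0 + 493.827ms (2/3)
2. 493.827ms @ 2/3 + 493.827ms (2/3)
3. 987.654ms @ 4/3 + 705.467ms (20/21)
4. 1693.122ms @ 16/7 + 211.64ms (2/7)
5. 1904.762ms @ 18/7 + 211.64ms (2/7)
6. 2116.402ms @ 20/7 + 211.64ms (2/7)
7. 2328.042ms @ 22/7 + 211.64ms (2/7)
8. 2539.683ms @ 24/7 + 211.64ms (2/7)
9. 2751.323ms @ 26/7 + 211.64ms (2/7)

note 2 onset = 2/3b = 493.827ms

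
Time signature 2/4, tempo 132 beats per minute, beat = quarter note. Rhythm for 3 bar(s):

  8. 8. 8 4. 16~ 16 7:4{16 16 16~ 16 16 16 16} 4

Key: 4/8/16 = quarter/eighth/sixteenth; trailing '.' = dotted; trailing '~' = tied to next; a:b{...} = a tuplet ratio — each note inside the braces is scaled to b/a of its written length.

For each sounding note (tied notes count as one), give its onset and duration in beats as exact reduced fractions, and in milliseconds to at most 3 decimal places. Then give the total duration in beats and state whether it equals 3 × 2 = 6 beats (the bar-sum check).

1) 0.0ms=0b +340.909ms=3/4b
2) 340.909ms=3/4b +340.909ms=3/4b
3) 681.818ms=3/2b +227.273ms=1/2b
4) 909.091ms=2b +681.818ms=3/2b
5) 1590.909ms=7/2b +227.273ms=1/2b
6) 1818.182ms=4b +64.935ms=1/7b
7) 1883.117ms=29/7b +64.935ms=1/7b
8) 1948.052ms=30/7b +129.87ms=2/7b
9) 2077.922ms=32/7b +64.935ms=1/7b
10) 2142.857ms=33/7b +64.935ms=1/7b
11) 2207.792ms=34/7b +64.935ms=1/7b
12) 2272.727ms=5b +454.545ms=1b
Σ=6b of 6 (132bpm 2/4) — PASS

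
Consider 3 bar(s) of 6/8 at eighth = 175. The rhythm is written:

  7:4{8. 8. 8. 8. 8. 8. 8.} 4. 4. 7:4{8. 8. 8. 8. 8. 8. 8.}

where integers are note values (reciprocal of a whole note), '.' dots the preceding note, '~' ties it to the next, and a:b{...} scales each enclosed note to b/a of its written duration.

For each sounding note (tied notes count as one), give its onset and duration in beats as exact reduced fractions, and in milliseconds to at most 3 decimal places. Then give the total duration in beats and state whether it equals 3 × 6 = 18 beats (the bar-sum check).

1) 0.0ms=0b +293.878ms=6/7b
2) 293.878ms=6/7b +293.878ms=6/7b
3) 587.755ms=12/7b +293.878ms=6/7b
4) 881.633ms=18/7b +293.878ms=6/7b
5) 1175.51ms=24/7b +293.878ms=6/7b
6) 1469.388ms=30/7b +293.878ms=6/7b
7) 1763.265ms=36/7b +293.878ms=6/7b
8) 2057.143ms=6b +1028.571ms=3b
9) 3085.714ms=9b +1028.571ms=3b
10) 4114.286ms=12b +293.878ms=6/7b
11) 4408.163ms=90/7b +293.878ms=6/7b
12) 4702.041ms=96/7b +293.878ms=6/7b
13) 4995.918ms=102/7b +293.878ms=6/7b
14) 5289.796ms=108/7b +293.878ms=6/7b
15) 5583.673ms=114/7b +293.878ms=6/7b
16) 5877.551ms=120/7b +293.878ms=6/7b
Σ=18b of 18 (175bpm 6/8) — PASS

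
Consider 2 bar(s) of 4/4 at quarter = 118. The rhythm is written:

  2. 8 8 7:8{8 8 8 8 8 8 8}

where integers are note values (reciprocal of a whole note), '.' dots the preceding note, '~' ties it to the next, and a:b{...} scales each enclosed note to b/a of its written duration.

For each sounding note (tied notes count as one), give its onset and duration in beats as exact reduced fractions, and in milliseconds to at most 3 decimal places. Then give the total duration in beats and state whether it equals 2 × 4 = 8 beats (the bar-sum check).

1) 0.0ms=0b +1525.424ms=3b
2) 1525.424ms=3b +254.237ms=1/2b
3) 1779.661ms=7/2b +254.237ms=1/2b
4) 2033.898ms=4b +290.557ms=4/7b
5) 2324.455ms=32/7b +290.557ms=4/7b
6) 2615.012ms=36/7b +290.557ms=4/7b
7) 2905.569ms=40/7b +290.557ms=4/7b
8) 3196.126ms=44/7b +290.557ms=4/7b
9) 3486.683ms=48/7b +290.557ms=4/7b
10) 3777.24ms=52/7b +290.557ms=4/7b
Σ=8b of 8 (118bpm 4/4) — PASS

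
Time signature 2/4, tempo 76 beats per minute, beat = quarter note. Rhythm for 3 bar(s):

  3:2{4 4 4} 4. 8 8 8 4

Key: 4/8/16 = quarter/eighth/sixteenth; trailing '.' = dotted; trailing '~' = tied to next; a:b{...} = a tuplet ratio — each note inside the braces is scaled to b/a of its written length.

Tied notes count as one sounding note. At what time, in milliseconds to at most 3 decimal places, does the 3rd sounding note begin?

1. 0.0ms @ 0 + 526.316ms (2/3)
2. 526.316ms @ 2/3 + 526.316ms (2/3)
3. 1052.632ms @ 4/3 + 526.316ms (2/3)
4. 1578.947ms @ 2 + 1184.211ms (3/2)
5. 2763.158ms @ 7/2 + 394.737ms (1/2)
6. 3157.895ms @ 4 + 394.737ms (1/2)
7. 3552.632ms @ 9/2 + 394.737ms (1/2)
8. 3947.368ms @ 5 + 789.474ms (1)

note 3 onset = 4/3b = 1052.632ms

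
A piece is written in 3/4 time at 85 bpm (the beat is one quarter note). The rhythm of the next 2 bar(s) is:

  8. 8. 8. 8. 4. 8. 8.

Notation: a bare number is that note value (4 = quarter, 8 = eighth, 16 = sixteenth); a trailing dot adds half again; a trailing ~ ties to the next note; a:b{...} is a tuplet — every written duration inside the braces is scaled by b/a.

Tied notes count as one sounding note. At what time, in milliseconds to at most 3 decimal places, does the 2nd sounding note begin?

1. 0.0ms @ 0 + 529.412ms (3/4)
2. 529.412ms @ 3/4 + 529.412ms (3/4)
3. 1058.824ms @ 3/2 + 529.412ms (3/4)
4. 1588.235ms @ 9/4 + 529.412ms (3/4)
5. 2117.647ms @ 3 + 1058.824ms (3/2)
6. 3176.471ms @ 9/2 + 529.412ms (3/4)
7. 3705.882ms @ 21/4 + 529.412ms (3/4)

note 2 onset = 3/4b = 529.412ms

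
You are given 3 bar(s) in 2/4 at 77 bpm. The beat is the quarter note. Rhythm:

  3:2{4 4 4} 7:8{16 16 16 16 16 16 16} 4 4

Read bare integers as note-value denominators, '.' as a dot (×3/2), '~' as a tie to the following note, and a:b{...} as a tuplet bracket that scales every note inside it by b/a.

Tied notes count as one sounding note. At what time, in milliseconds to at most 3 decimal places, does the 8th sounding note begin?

note 8 onset = 22/7b = 2448.98ms

1. 0.0ms @ 0 + 519.481ms (2/3)
2. 519.481ms @ 2/3 + 519.481ms (2/3)
3. 1038.961ms @ 4/3 + 519.481ms (2/3)
4. 1558.442ms @ 2 + 222.635ms (2/7)
5. 1781.076ms @ 16/7 + 222.635ms (2/7)
6. 2003.711ms @ 18/7 + 222.635ms (2/7)
7. 2226.345ms @ 20/7 + 222.635ms (2/7)
8. 2448.98ms @ 22/7 + 222.635ms (2/7)
9. 2671.614ms @ 24/7 + 222.635ms (2/7)
10. 2894.249ms @ 26/7 + 222.635ms (2/7)
11. 3116.883ms @ 4 + 779.221ms (1)
12. 3896.104ms @ 5 + 779.221ms (1)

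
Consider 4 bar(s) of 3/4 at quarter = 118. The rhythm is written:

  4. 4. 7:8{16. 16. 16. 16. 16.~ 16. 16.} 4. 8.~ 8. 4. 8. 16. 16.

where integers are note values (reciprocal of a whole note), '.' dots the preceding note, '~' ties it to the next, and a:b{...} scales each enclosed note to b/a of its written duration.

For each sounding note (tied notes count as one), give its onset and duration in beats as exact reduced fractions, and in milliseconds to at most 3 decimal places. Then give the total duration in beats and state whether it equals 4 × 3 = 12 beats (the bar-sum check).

1) 0.0ms=0b +762.712ms=3/2b
2) 762.712ms=3/2b +762.712ms=3/2b
3) 1525.424ms=3b +217.918ms=3/7b
4) 1743.341ms=24/7b +217.918ms=3/7b
5) 1961.259ms=27/7b +217.918ms=3/7b
6) 2179.177ms=30/7b +217.918ms=3/7b
7) 2397.094ms=33/7b +435.835ms=6/7b
8) 2832.93ms=39/7b +217.918ms=3/7b
9) 3050.847ms=6b +762.712ms=3/2b
10) 3813.559ms=15/2b +762.712ms=3/2b
11) 4576.271ms=9b +762.712ms=3/2b
12) 5338.983ms=21/2b +381.356ms=3/4b
13) 5720.339ms=45/4b +190.678ms=3/8b
14) 5911.017ms=93/8b +190.678ms=3/8b
Σ=12b of 12 (118bpm 3/4) — PASS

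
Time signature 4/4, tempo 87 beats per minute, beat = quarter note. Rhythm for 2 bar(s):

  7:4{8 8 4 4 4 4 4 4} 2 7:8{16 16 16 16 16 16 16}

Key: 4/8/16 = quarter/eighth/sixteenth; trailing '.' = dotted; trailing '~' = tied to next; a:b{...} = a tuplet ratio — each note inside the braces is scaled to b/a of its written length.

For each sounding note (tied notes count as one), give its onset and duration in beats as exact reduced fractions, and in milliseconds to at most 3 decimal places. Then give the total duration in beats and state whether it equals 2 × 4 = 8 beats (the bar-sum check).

1) 0.0ms=0b +197.044ms=2/7b
2) 197.044ms=2/7b +197.044ms=2/7b
3) 394.089ms=4/7b +394.089ms=4/7b
4) 788.177ms=8/7b +394.089ms=4/7b
5) 1182.266ms=12/7b +394.089ms=4/7b
6) 1576.355ms=16/7b +394.089ms=4/7b
7) 1970.443ms=20/7b +394.089ms=4/7b
8) 2364.532ms=24/7b +394.089ms=4/7b
9) 2758.621ms=4b +1379.31ms=2b
10) 4137.931ms=6b +197.044ms=2/7b
11) 4334.975ms=44/7b +197.044ms=2/7b
12) 4532.02ms=46/7b +197.044ms=2/7b
13) 4729.064ms=48/7b +197.044ms=2/7b
14) 4926.108ms=50/7b +197.044ms=2/7b
15) 5123.153ms=52/7b +197.044ms=2/7b
16) 5320.197ms=54/7b +197.044ms=2/7b
Σ=8b of 8 (87bpm 4/4) — PASS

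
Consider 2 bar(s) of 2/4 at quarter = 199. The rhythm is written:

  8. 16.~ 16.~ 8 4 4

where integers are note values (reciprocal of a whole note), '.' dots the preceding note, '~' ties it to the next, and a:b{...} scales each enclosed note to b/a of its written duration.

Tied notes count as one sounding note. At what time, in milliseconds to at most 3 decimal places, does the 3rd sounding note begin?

1. 0.0ms @ 0 + 226.131ms (3/4)
2. 226.131ms @ 3/4 + 376.884ms (5/4)
3. 603.015ms @ 2 + 301.508ms (1)
4. 904.523ms @ 3 + 301.508ms (1)

note 3 onset = 2b = 603.015ms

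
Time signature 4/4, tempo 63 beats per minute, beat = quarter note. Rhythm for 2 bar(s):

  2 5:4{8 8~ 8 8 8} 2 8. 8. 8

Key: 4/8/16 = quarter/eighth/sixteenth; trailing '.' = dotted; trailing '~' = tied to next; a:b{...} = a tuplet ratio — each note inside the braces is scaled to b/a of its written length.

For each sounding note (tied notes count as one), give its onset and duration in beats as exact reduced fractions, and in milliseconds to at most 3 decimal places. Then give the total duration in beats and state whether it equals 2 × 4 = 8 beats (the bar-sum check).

1) 0.0ms=0b +1904.762ms=2b
2) 1904.762ms=2b +380.952ms=2/5b
3) 2285.714ms=12/5b +761.905ms=4/5b
4) 3047.619ms=16/5b +380.952ms=2/5b
5) 3428.571ms=18/5b +380.952ms=2/5b
6) 3809.524ms=4b +1904.762ms=2b
7) 5714.286ms=6b +714.286ms=3/4b
8) 6428.571ms=27/4b +714.286ms=3/4b
9) 7142.857ms=15/2b +476.19ms=1/2b
Σ=8b of 8 (63bpm 4/4) — PASS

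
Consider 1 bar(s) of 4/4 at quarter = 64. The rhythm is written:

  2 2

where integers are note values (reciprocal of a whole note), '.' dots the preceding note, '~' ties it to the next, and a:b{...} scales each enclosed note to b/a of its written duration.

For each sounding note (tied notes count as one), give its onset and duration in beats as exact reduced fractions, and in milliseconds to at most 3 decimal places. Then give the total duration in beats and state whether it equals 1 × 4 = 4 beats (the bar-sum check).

1) 0.0ms=0b +1875.0ms=2b
2) 1875.0ms=2b +1875.0ms=2b
Σ=4b of 4 (64bpm 4/4) — PASS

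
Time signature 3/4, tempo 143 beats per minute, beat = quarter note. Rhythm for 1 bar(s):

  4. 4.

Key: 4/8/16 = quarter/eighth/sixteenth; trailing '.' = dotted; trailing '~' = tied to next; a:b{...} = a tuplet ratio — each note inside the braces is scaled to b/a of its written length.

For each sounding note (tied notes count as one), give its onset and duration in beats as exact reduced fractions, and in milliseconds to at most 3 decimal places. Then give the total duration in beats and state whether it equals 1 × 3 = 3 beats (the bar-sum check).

1) 0.0ms=0b +629.371ms=3/2b
2) 629.371ms=3/2b +629.371ms=3/2b
Σ=3b of 3 (143bpm 3/4) — PASS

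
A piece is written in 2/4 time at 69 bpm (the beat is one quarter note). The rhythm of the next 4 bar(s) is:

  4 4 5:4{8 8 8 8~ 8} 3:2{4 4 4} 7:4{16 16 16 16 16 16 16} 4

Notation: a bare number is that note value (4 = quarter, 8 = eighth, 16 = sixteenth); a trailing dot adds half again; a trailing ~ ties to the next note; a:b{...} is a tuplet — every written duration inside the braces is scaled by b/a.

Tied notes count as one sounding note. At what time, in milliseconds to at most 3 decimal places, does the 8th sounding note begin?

note 8 onset = 14/3b = 4057.971ms

1. 0.0ms @ 0 + 869.565ms (1)
2. 869.565ms @ 1 + 869.565ms (1)
3. 1739.13ms @ 2 + 347.826ms (2/5)
4. 2086.957ms @ 12/5 + 347.826ms (2/5)
5. 2434.783ms @ 14/5 + 347.826ms (2/5)
6. 2782.609ms @ 16/5 + 695.652ms (4/5)
7. 3478.261ms @ 4 + 579.71ms (2/3)
8. 4057.971ms @ 14/3 + 579.71ms (2/3)
9. 4637.681ms @ 16/3 + 579.71ms (2/3)
10. 5217.391ms @ 6 + 124.224ms (1/7)
11. 5341.615ms @ 43/7 + 124.224ms (1/7)
12. 5465.839ms @ 44/7 + 124.224ms (1/7)
13. 5590.062ms @ 45/7 + 124.224ms (1/7)
14. 5714.286ms @ 46/7 + 124.224ms (1/7)
15. 5838.509ms @ 47/7 + 124.224ms (1/7)
16. 5962.733ms @ 48/7 + 124.224ms (1/7)
17. 6086.957ms @ 7 + 869.565ms (1)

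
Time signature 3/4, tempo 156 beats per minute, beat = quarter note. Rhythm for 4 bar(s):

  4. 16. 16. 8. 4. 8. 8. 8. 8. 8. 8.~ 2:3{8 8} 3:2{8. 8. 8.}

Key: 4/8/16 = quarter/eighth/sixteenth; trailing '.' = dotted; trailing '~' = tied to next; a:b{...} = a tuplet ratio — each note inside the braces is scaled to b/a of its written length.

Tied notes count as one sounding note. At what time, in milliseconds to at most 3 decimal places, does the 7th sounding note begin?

note 7 onset = 21/4b = 2019.231ms

1. 0.0ms @ 0 + 576.923ms (3/2)
2. 576.923ms @ 3/2 + 144.231ms (3/8)
3. 721.154ms @ 15/8 + 144.231ms (3/8)
4. 865.385ms @ 9/4 + 288.462ms (3/4)
5. 1153.846ms @ 3 + 576.923ms (3/2)
6. 1730.769ms @ 9/2 + 288.462ms (3/4)
7. 2019.231ms @ 21/4 + 288.462ms (3/4)
8. 2307.692ms @ 6 + 288.462ms (3/4)
9. 2596.154ms @ 27/4 + 288.462ms (3/4)
10. 2884.615ms @ 15/2 + 288.462ms (3/4)
11. 3173.077ms @ 33/4 + 576.923ms (3/2)
12. 3750.0ms @ 39/4 + 288.462ms (3/4)
13. 4038.462ms @ 21/2 + 192.308ms (1/2)
14. 4230.769ms @ 11 + 192.308ms (1/2)
15. 4423.077ms @ 23/2 + 192.308ms (1/2)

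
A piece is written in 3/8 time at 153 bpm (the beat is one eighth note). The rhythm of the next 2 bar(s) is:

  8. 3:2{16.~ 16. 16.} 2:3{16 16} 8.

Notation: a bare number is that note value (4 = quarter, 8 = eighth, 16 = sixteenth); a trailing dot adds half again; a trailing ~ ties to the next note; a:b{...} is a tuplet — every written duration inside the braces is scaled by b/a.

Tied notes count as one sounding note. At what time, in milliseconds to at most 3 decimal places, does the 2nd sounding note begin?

1. 0.0ms @ 0 + 588.235ms (3/2)
2. 588.235ms @ 3/2 + 392.157ms (1)
3. 980.392ms @ 5/2 + 196.078ms (1/2)
4. 1176.471ms @ 3 + 294.118ms (3/4)
5. 1470.588ms @ 15/4 + 294.118ms (3/4)
6. 1764.706ms @ 9/2 + 588.235ms (3/2)

note 2 onset = 3/2b = 588.235ms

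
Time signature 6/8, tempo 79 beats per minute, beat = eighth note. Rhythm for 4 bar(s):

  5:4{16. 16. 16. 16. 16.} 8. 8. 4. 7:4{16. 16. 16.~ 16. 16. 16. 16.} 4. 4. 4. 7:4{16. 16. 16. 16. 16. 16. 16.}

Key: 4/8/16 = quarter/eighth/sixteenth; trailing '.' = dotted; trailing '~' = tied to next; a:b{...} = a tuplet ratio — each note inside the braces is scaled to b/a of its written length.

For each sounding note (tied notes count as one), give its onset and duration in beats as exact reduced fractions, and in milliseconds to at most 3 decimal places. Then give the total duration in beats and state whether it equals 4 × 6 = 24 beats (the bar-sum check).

1) 0.0ms=0b +455.696ms=3/5b
2) 455.696ms=3/5b +455.696ms=3/5b
3) 911.392ms=6/5b +455.696ms=3/5b
4) 1367.089ms=9/5b +455.696ms=3/5b
5) 1822.785ms=12/5b +455.696ms=3/5b
6) 2278.481ms=3b +1139.241ms=3/2b
7) 3417.722ms=9/2b +1139.241ms=3/2b
8) 4556.962ms=6b +2278.481ms=3b
9) 6835.443ms=9b +325.497ms=3/7b
10) 7160.94ms=66/7b +325.497ms=3/7b
11) 7486.438ms=69/7b +650.995ms=6/7b
12) 8137.432ms=75/7b +325.497ms=3/7b
13) 8462.929ms=78/7b +325.497ms=3/7b
14) 8788.427ms=81/7b +325.497ms=3/7b
15) 9113.924ms=12b +2278.481ms=3b
16) 11392.405ms=15b +2278.481ms=3b
17) 13670.886ms=18b +2278.481ms=3b
18) 15949.367ms=21b +325.497ms=3/7b
19) 16274.864ms=150/7b +325.497ms=3/7b
20) 16600.362ms=153/7b +325.497ms=3/7b
21) 16925.859ms=156/7b +325.497ms=3/7b
22) 17251.356ms=159/7b +325.497ms=3/7b
23) 17576.854ms=162/7b +325.497ms=3/7b
24) 17902.351ms=165/7b +325.497ms=3/7b
Σ=24b of 24 (79bpm 6/8) — PASS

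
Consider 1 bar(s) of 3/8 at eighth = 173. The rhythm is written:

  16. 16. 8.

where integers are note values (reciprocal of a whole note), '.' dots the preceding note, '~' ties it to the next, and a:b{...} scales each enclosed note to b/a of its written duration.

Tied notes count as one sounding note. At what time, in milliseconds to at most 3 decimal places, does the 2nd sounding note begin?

1. 0.0ms @ 0 + 260.116ms (3/4)
2. 260.116ms @ 3/4 + 260.116ms (3/4)
3. 520.231ms @ 3/2 + 520.231ms (3/2)

note 2 onset = 3/4b = 260.116ms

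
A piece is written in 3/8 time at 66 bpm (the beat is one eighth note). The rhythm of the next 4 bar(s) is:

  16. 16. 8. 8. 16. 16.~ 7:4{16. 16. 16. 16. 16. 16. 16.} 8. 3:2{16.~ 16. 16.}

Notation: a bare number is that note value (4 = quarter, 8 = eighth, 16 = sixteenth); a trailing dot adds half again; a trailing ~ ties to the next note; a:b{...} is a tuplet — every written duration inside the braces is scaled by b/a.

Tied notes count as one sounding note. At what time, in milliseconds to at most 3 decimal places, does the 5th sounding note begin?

1. 0.0ms @ 0 + 681.818ms (3/4)
2. 681.818ms @ 3/4 + 681.818ms (3/4)
3. 1363.636ms @ 3/2 + 1363.636ms (3/2)
4. 2727.273ms @ 3 + 1363.636ms (3/2)
5. 4090.909ms @ 9/2 + 681.818ms (3/4)
6. 4772.727ms @ 21/4 + 1071.429ms (33/28)
7. 5844.156ms @ 45/7 + 389.61ms (3/7)
8. 6233.766ms @ 48/7 + 389.61ms (3/7)
9. 6623.377ms @ 51/7 + 389.61ms (3/7)
10. 7012.987ms @ 54/7 + 389.61ms (3/7)
11. 7402.597ms @ 57/7 + 389.61ms (3/7)
12. 7792.208ms @ 60/7 + 389.61ms (3/7)
13. 8181.818ms @ 9 + 1363.636ms (3/2)
14. 9545.455ms @ 21/2 + 909.091ms (1)
15. 10454.545ms @ 23/2 + 454.545ms (1/2)

note 5 onset = 9/2b = 4090.909ms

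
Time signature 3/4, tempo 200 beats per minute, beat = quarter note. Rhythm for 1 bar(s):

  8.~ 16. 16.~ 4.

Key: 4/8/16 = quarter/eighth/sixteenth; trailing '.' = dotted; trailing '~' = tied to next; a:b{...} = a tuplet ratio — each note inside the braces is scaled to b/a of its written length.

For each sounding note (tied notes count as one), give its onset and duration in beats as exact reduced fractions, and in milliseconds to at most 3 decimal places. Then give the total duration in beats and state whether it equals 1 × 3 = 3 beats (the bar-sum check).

1) 0.0ms=0b +337.5ms=9/8b
2) 337.5ms=9/8b +562.5ms=15/8b
Σ=3b of 3 (200bpm 3/4) — PASS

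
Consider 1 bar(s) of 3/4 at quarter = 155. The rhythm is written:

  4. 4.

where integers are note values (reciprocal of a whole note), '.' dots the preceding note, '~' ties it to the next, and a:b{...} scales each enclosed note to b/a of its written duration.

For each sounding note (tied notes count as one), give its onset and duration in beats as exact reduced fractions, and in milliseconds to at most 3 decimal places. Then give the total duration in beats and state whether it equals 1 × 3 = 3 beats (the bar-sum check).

1) 0.0ms=0b +580.645ms=3/2b
2) 580.645ms=3/2b +580.645ms=3/2b
Σ=3b of 3 (155bpm 3/4) — PASS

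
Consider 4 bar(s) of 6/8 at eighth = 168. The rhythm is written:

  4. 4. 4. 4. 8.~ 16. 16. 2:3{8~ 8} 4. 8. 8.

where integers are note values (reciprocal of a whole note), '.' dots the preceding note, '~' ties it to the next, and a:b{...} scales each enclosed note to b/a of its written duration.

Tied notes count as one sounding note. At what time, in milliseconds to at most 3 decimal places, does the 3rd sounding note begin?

note 3 onset = 6b = 2142.857ms

1. 0.0ms @ 0 + 1071.429ms (3)
2. 1071.429ms @ 3 + 1071.429ms (3)
3. 2142.857ms @ 6 + 1071.429ms (3)
4. 3214.286ms @ 9 + 1071.429ms (3)
5. 4285.714ms @ 12 + 803.571ms (9/4)
6. 5089.286ms @ 57/4 + 267.857ms (3/4)
7. 5357.143ms @ 15 + 1071.429ms (3)
8. 6428.571ms @ 18 + 1071.429ms (3)
9. 7500.0ms @ 21 + 535.714ms (3/2)
10. 8035.714ms @ 45/2 + 535.714ms (3/2)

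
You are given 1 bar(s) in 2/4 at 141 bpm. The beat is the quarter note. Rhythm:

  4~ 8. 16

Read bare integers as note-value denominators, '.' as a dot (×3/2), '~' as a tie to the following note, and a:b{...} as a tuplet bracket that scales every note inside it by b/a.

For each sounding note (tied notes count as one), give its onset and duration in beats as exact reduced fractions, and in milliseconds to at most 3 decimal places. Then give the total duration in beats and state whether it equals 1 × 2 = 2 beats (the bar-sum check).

1) 0.0ms=0b +744.681ms=7/4b
2) 744.681ms=7/4b +106.383ms=1/4b
Σ=2b of 2 (141bpm 2/4) — PASS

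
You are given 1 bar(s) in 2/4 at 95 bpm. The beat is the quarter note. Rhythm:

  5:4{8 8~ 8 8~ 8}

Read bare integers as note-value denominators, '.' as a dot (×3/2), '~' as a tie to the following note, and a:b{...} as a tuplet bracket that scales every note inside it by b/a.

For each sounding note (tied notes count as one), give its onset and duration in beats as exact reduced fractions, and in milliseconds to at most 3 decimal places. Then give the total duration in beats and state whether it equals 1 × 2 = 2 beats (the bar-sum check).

1) 0.0ms=0b +252.632ms=2/5b
2) 252.632ms=2/5b +505.263ms=4/5b
3) 757.895ms=6/5b +505.263ms=4/5b
Σ=2b of 2 (95bpm 2/4) — PASS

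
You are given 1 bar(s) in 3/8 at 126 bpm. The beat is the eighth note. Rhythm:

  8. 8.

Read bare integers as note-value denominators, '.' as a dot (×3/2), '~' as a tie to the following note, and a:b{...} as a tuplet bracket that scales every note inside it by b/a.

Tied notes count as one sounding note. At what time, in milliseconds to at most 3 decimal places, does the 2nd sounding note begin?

note 2 onset = 3/2b = 714.286ms

1. 0.0ms @ 0 + 714.286ms (3/2)
2. 714.286ms @ 3/2 + 714.286ms (3/2)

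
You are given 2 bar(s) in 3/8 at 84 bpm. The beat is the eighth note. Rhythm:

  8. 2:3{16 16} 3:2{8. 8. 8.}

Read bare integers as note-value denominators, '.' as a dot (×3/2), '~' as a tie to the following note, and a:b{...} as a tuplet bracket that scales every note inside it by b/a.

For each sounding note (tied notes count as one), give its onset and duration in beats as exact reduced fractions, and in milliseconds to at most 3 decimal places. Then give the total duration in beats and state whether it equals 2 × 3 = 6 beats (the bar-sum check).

1) 0.0ms=0b +1071.429ms=3/2b
2) 1071.429ms=3/2b +535.714ms=3/4b
3) 1607.143ms=9/4b +535.714ms=3/4b
4) 2142.857ms=3b +714.286ms=1b
5) 2857.143ms=4b +714.286ms=1b
6) 3571.429ms=5b +714.286ms=1b
Σ=6b of 6 (84bpm 3/8) — PASS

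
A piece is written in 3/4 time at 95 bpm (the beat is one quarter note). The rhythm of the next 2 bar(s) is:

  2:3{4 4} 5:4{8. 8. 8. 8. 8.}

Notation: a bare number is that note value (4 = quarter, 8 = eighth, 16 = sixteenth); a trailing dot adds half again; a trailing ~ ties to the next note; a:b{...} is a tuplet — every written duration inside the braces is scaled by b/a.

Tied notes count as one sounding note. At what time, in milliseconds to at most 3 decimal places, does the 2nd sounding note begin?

1. 0.0ms @ 0 + 947.368ms (3/2)
2. 947.368ms @ 3/2 + 947.368ms (3/2)
3. 1894.737ms @ 3 + 378.947ms (3/5)
4. 2273.684ms @ 18/5 + 378.947ms (3/5)
5. 2652.632ms @ 21/5 + 378.947ms (3/5)
6. 3031.579ms @ 24/5 + 378.947ms (3/5)
7. 3410.526ms @ 27/5 + 378.947ms (3/5)

note 2 onset = 3/2b = 947.368ms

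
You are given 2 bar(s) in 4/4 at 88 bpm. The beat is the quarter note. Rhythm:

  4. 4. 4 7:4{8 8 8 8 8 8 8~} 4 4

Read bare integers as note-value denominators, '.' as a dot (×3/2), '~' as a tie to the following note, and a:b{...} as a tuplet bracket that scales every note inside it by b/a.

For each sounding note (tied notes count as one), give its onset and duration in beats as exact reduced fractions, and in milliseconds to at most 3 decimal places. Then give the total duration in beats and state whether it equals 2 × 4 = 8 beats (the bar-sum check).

1) 0.0ms=0b +1022.727ms=3/2b
2) 1022.727ms=3/2b +1022.727ms=3/2b
3) 2045.455ms=3b +681.818ms=1b
4) 2727.273ms=4b +194.805ms=2/7b
5) 2922.078ms=30/7b +194.805ms=2/7b
6) 3116.883ms=32/7b +194.805ms=2/7b
7) 3311.688ms=34/7b +194.805ms=2/7b
8) 3506.494ms=36/7b +194.805ms=2/7b
9) 3701.299ms=38/7b +194.805ms=2/7b
10) 3896.104ms=40/7b +876.623ms=9/7b
11) 4772.727ms=7b +681.818ms=1b
Σ=8b of 8 (88bpm 4/4) — PASS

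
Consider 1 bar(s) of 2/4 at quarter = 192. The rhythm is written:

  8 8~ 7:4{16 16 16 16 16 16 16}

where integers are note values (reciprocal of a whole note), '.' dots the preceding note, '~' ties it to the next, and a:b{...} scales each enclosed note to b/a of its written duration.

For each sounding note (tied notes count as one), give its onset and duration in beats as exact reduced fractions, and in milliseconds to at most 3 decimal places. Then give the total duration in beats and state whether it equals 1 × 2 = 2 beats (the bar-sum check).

1) 0.0ms=0b +156.25ms=1/2b
2) 156.25ms=1/2b +200.893ms=9/14b
3) 357.143ms=8/7b +44.643ms=1/7b
4) 401.786ms=9/7b +44.643ms=1/7b
5) 446.429ms=10/7b +44.643ms=1/7b
6) 491.071ms=11/7b +44.643ms=1/7b
7) 535.714ms=12/7b +44.643ms=1/7b
8) 580.357ms=13/7b +44.643ms=1/7b
Σ=2b of 2 (192bpm 2/4) — PASS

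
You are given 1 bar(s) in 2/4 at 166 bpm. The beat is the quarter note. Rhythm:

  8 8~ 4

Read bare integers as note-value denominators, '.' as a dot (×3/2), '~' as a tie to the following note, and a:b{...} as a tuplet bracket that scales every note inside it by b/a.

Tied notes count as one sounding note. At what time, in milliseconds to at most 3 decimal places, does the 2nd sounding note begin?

note 2 onset = 1/2b = 180.723ms

1. 0.0ms @ 0 + 180.723ms (1/2)
2. 180.723ms @ 1/2 + 542.169ms (3/2)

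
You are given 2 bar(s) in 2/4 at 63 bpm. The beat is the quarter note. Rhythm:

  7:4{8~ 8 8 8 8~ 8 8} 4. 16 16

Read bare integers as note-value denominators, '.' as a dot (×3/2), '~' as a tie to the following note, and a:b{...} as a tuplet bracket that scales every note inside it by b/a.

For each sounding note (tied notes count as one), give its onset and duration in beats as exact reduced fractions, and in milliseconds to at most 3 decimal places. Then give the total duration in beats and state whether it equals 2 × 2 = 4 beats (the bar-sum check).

1) 0.0ms=0b +544.218ms=4/7b
2) 544.218ms=4/7b +272.109ms=2/7b
3) 816.327ms=6/7b +272.109ms=2/7b
4) 1088.435ms=8/7b +544.218ms=4/7b
5) 1632.653ms=12/7b +272.109ms=2/7b
6) 1904.762ms=2b +1428.571ms=3/2b
7) 3333.333ms=7/2b +238.095ms=1/4b
8) 3571.429ms=15/4b +238.095ms=1/4b
Σ=4b of 4 (63bpm 2/4) — PASS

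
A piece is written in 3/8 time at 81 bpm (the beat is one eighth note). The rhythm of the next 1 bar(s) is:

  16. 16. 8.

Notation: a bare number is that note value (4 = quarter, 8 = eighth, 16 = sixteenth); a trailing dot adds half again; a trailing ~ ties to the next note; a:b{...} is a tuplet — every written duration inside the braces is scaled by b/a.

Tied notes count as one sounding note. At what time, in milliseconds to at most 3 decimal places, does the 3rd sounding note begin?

note 3 onset = 3/2b = 1111.111ms

1. 0.0ms @ 0 + 555.556ms (3/4)
2. 555.556ms @ 3/4 + 555.556ms (3/4)
3. 1111.111ms @ 3/2 + 1111.111ms (3/2)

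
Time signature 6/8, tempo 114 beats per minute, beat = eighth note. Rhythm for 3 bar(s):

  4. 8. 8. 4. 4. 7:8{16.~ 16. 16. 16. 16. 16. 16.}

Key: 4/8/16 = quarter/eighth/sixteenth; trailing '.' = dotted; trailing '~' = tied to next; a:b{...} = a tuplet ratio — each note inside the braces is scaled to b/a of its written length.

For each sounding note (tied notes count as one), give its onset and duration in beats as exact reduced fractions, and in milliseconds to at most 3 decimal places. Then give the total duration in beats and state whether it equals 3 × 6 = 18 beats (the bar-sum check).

1) 0.0ms=0b +1578.947ms=3b
2) 1578.947ms=3b +789.474ms=3/2b
3) 2368.421ms=9/2b +789.474ms=3/2b
4) 3157.895ms=6b +1578.947ms=3b
5) 4736.842ms=9b +1578.947ms=3b
6) 6315.789ms=12b +902.256ms=12/7b
7) 7218.045ms=96/7b +451.128ms=6/7b
8) 7669.173ms=102/7b +451.128ms=6/7b
9) 8120.301ms=108/7b +451.128ms=6/7b
10) 8571.429ms=114/7b +451.128ms=6/7b
11) 9022.556ms=120/7b +451.128ms=6/7b
Σ=18b of 18 (114bpm 6/8) — PASS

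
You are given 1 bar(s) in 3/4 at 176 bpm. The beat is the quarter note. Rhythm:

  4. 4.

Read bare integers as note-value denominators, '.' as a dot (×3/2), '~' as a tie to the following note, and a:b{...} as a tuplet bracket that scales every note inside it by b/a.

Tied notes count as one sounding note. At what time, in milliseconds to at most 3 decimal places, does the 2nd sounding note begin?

note 2 onset = 3/2b = 511.364ms

1. 0.0ms @ 0 + 511.364ms (3/2)
2. 511.364ms @ 3/2 + 511.364ms (3/2)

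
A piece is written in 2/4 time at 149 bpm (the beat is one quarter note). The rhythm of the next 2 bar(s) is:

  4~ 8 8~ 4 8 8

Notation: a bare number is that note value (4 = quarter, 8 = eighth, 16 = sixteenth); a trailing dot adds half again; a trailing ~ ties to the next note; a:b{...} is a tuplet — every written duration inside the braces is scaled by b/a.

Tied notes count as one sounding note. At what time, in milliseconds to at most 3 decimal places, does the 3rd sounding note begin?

note 3 onset = 3b = 1208.054ms

1. 0.0ms @ 0 + 604.027ms (3/2)
2. 604.027ms @ 3/2 + 604.027ms (3/2)
3. 1208.054ms @ 3 + 201.342ms (1/2)
4. 1409.396ms @ 7/2 + 201.342ms (1/2)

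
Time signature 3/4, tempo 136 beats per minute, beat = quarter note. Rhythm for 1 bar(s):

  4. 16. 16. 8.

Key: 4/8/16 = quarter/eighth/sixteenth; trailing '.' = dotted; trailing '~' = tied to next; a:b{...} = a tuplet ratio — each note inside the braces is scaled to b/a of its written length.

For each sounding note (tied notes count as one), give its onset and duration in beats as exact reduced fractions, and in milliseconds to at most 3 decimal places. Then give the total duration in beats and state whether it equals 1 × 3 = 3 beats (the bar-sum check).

1) 0.0ms=0b +661.765ms=3/2b
2) 661.765ms=3/2b +165.441ms=3/8b
3) 827.206ms=15/8b +165.441ms=3/8b
4) 992.647ms=9/4b +330.882ms=3/4b
Σ=3b of 3 (136bpm 3/4) — PASS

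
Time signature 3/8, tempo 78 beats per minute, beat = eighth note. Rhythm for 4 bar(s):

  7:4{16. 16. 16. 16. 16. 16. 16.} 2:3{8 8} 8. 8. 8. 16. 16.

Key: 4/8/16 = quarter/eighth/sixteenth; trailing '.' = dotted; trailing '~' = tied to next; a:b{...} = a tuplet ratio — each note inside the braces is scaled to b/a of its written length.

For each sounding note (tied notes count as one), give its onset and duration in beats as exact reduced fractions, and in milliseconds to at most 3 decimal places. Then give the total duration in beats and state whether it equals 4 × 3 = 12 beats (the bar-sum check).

1) 0.0ms=0b +329.67ms=3/7b
2) 329.67ms=3/7b +329.67ms=3/7b
3) 659.341ms=6/7b +329.67ms=3/7b
4) 989.011ms=9/7b +329.67ms=3/7b
5) 1318.681ms=12/7b +329.67ms=3/7b
6) 1648.352ms=15/7b +329.67ms=3/7b
7) 1978.022ms=18/7b +329.67ms=3/7b
8) 2307.692ms=3b +1153.846ms=3/2b
9) 3461.538ms=9/2b +1153.846ms=3/2b
10) 4615.385ms=6b +1153.846ms=3/2b
11) 5769.231ms=15/2b +1153.846ms=3/2b
12) 6923.077ms=9b +1153.846ms=3/2b
13) 8076.923ms=21/2b +576.923ms=3/4b
14) 8653.846ms=45/4b +576.923ms=3/4b
Σ=12b of 12 (78bpm 3/8) — PASS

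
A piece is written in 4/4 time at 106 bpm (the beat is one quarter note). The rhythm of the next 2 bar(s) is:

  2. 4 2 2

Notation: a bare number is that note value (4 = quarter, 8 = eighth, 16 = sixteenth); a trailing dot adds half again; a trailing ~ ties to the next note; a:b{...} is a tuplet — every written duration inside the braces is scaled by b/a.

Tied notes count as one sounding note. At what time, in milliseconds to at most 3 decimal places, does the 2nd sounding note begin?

1. 0.0ms @ 0 + 1698.113ms (3)
2. 1698.113ms @ 3 + 566.038ms (1)
3. 2264.151ms @ 4 + 1132.075ms (2)
4. 3396.226ms @ 6 + 1132.075ms (2)

note 2 onset = 3b = 1698.113ms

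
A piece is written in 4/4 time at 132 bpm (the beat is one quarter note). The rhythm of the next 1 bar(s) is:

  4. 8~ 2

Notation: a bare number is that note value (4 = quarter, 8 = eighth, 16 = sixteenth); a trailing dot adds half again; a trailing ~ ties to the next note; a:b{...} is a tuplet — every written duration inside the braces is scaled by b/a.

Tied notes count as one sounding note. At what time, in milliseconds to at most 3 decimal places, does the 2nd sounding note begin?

note 2 onset = 3/2b = 681.818ms

1. 0.0ms @ 0 + 681.818ms (3/2)
2. 681.818ms @ 3/2 + 1136.364ms (5/2)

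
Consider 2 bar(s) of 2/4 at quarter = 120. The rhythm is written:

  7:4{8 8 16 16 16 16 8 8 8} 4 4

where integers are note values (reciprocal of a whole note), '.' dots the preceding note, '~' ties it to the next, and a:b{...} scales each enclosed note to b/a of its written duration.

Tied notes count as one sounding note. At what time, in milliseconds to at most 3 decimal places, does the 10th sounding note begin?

note 10 onset = 2b = 1000.0ms

1. 0.0ms @ 0 + 142.857ms (2/7)
2. 142.857ms @ 2/7 + 142.857ms (2/7)
3. 285.714ms @ 4/7 + 71.429ms (1/7)
4. 357.143ms @ 5/7 + 71.429ms (1/7)
5. 428.571ms @ 6/7 + 71.429ms (1/7)
6. 500.0ms @ 1 + 71.429ms (1/7)
7. 571.429ms @ 8/7 + 142.857ms (2/7)
8. 714.286ms @ 10/7 + 142.857ms (2/7)
9. 857.143ms @ 12/7 + 142.857ms (2/7)
10. 1000.0ms @ 2 + 500.0ms (1)
11. 1500.0ms @ 3 + 500.0ms (1)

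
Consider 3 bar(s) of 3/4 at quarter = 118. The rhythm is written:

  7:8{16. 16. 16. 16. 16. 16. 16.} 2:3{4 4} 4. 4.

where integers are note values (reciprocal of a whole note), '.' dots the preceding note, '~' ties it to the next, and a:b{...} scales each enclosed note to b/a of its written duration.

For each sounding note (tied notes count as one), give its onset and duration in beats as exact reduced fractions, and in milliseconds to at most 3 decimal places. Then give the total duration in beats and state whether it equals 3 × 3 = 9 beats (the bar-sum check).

1) 0.0ms=0b +217.918ms=3/7b
2) 217.918ms=3/7b +217.918ms=3/7b
3) 435.835ms=6/7b +217.918ms=3/7b
4) 653.753ms=9/7b +217.918ms=3/7b
5) 871.671ms=12/7b +217.918ms=3/7b
6) 1089.588ms=15/7b +217.918ms=3/7b
7) 1307.506ms=18/7b +217.918ms=3/7b
8) 1525.424ms=3b +762.712ms=3/2b
9) 2288.136ms=9/2b +762.712ms=3/2b
10) 3050.847ms=6b +762.712ms=3/2b
11) 3813.559ms=15/2b +762.712ms=3/2b
Σ=9b of 9 (118bpm 3/4) — PASS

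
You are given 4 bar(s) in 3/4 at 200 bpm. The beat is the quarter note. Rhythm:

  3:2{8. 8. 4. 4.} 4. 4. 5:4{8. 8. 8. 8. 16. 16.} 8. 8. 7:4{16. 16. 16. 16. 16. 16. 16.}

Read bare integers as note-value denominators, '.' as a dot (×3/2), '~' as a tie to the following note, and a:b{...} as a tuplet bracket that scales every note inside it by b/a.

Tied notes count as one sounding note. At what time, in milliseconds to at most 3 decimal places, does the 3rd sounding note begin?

1. 0.0ms @ 0 + 150.0ms (1/2)
2. 150.0ms @ 1/2 + 150.0ms (1/2)
3. 300.0ms @ 1 + 300.0ms (1)
4. 600.0ms @ 2 + 300.0ms (1)
5. 900.0ms @ 3 + 450.0ms (3/2)
6. 1350.0ms @ 9/2 + 450.0ms (3/2)
7. 1800.0ms @ 6 + 180.0ms (3/5)
8. 1980.0ms @ 33/5 + 180.0ms (3/5)
9. 2160.0ms @ 36/5 + 180.0ms (3/5)
10. 2340.0ms @ 39/5 + 180.0ms (3/5)
11. 2520.0ms @ 42/5 + 90.0ms (3/10)
12. 2610.0ms @ 87/10 + 90.0ms (3/10)
13. 2700.0ms @ 9 + 225.0ms (3/4)
14. 2925.0ms @ 39/4 + 225.0ms (3/4)
15. 3150.0ms @ 21/2 + 64.286ms (3/14)
16. 3214.286ms @ 75/7 + 64.286ms (3/14)
17. 3278.571ms @ 153/14 + 64.286ms (3/14)
18. 3342.857ms @ 78/7 + 64.286ms (3/14)
19. 3407.143ms @ 159/14 + 64.286ms (3/14)
20. 3471.429ms @ 81/7 + 64.286ms (3/14)
21. 3535.714ms @ 165/14 + 64.286ms (3/14)

note 3 onset = 1b = 300.0ms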